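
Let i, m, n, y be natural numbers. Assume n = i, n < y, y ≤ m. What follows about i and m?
i < m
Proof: n = i and n < y, thus i < y. y ≤ m, so i < m.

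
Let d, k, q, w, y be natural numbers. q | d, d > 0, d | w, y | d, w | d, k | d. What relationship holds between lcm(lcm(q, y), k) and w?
lcm(lcm(q, y), k) ≤ w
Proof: From d | w and w | d, d = w. q | d and y | d, therefore lcm(q, y) | d. Since k | d, lcm(lcm(q, y), k) | d. d > 0, so lcm(lcm(q, y), k) ≤ d. Since d = w, lcm(lcm(q, y), k) ≤ w.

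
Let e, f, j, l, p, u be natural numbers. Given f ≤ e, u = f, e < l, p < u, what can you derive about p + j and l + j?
p + j < l + j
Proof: u = f and p < u, hence p < f. f ≤ e and e < l, thus f < l. p < f, so p < l. Then p + j < l + j.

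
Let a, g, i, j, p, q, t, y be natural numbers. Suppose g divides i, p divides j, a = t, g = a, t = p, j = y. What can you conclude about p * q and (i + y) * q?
p * q divides (i + y) * q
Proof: g = a and a = t, so g = t. Since t = p, g = p. g divides i, so p divides i. From j = y and p divides j, p divides y. p divides i, so p divides i + y. Then p * q divides (i + y) * q.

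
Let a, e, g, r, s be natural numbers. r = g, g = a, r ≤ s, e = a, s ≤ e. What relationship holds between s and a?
s = a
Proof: Since r = g and g = a, r = a. Because r ≤ s, a ≤ s. e = a and s ≤ e, so s ≤ a. Since a ≤ s, a = s. Then s = a.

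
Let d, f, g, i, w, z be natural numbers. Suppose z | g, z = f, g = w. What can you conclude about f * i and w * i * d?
f * i | w * i * d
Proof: Since g = w and z | g, z | w. Since z = f, f | w. Then f * i | w * i. Then f * i | w * i * d.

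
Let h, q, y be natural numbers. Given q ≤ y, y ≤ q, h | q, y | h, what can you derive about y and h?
y = h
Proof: q ≤ y and y ≤ q, thus q = y. h | q, so h | y. Since y | h, h = y. Then y = h.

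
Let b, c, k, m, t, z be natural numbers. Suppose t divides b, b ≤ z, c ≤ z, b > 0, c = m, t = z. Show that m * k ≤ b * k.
t = z and t divides b, thus z divides b. From b > 0, z ≤ b. Since b ≤ z, z = b. c = m and c ≤ z, thus m ≤ z. Since z = b, m ≤ b. By multiplying by a non-negative, m * k ≤ b * k.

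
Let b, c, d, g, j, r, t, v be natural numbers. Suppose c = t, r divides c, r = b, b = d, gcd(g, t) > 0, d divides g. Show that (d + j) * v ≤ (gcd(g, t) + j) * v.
Since c = t and r divides c, r divides t. r = b, so b divides t. Since b = d, d divides t. Since d divides g, d divides gcd(g, t). Since gcd(g, t) > 0, d ≤ gcd(g, t). Then d + j ≤ gcd(g, t) + j. By multiplying by a non-negative, (d + j) * v ≤ (gcd(g, t) + j) * v.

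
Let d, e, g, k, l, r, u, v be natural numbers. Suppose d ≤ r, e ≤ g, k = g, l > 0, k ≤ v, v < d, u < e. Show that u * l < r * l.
Since u < e and e ≤ g, u < g. Since k ≤ v and v < d, k < d. k = g, so g < d. u < g, so u < d. d ≤ r, so u < r. Combined with l > 0, by multiplying by a positive, u * l < r * l.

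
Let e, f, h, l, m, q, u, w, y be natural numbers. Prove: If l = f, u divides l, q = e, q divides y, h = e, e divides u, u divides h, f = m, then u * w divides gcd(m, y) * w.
l = f and f = m, so l = m. Since u divides l, u divides m. From h = e and u divides h, u divides e. Since e divides u, e = u. From q = e and q divides y, e divides y. Since e = u, u divides y. Since u divides m, u divides gcd(m, y). Then u * w divides gcd(m, y) * w.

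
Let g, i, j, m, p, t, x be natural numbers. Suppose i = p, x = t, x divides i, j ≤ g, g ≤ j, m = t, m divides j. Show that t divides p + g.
Because x = t and x divides i, t divides i. Since i = p, t divides p. j ≤ g and g ≤ j, therefore j = g. From m = t and m divides j, t divides j. Because j = g, t divides g. t divides p, so t divides p + g.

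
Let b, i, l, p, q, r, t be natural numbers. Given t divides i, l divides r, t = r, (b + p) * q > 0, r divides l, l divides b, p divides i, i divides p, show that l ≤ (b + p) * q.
r divides l and l divides r, so r = l. From t = r, t = l. i divides p and p divides i, thus i = p. t divides i, so t divides p. t = l, so l divides p. l divides b, so l divides b + p. Then l divides (b + p) * q. From (b + p) * q > 0, l ≤ (b + p) * q.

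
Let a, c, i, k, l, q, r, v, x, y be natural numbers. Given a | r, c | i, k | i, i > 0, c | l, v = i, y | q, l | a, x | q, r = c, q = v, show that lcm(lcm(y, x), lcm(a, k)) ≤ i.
From q = v and v = i, q = i. y | q and x | q, hence lcm(y, x) | q. q = i, so lcm(y, x) | i. From c | l and l | a, c | a. r = c and a | r, thus a | c. Since c | a, c = a. Since c | i, a | i. Since k | i, lcm(a, k) | i. Since lcm(y, x) | i, lcm(lcm(y, x), lcm(a, k)) | i. From i > 0, lcm(lcm(y, x), lcm(a, k)) ≤ i.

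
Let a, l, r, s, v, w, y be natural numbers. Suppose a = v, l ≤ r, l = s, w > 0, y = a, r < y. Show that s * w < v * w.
Because y = a and a = v, y = v. l ≤ r and r < y, thus l < y. Since l = s, s < y. Since y = v, s < v. w > 0, so s * w < v * w.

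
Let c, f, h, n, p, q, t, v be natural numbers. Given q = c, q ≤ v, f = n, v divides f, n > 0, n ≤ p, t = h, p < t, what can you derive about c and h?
c < h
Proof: q = c and q ≤ v, so c ≤ v. From f = n and v divides f, v divides n. Because n > 0, v ≤ n. c ≤ v, so c ≤ n. t = h and p < t, therefore p < h. Since n ≤ p, n < h. Since c ≤ n, c < h.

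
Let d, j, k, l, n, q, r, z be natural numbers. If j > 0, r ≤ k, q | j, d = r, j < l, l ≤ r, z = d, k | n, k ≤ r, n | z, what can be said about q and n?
q < n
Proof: q | j and j > 0, thus q ≤ j. k ≤ r and r ≤ k, hence k = r. Since k | n, r | n. From z = d and d = r, z = r. Since n | z, n | r. From r | n, r = n. j < l and l ≤ r, therefore j < r. r = n, so j < n. q ≤ j, so q < n.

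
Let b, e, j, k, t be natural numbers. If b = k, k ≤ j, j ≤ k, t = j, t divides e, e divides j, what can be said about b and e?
b = e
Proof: Because k ≤ j and j ≤ k, k = j. Since b = k, b = j. t = j and t divides e, thus j divides e. Since e divides j, j = e. Since b = j, b = e.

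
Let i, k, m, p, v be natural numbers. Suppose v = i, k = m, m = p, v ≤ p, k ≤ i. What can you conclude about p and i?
p = i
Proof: From k = m and m = p, k = p. k ≤ i, so p ≤ i. v = i and v ≤ p, hence i ≤ p. From p ≤ i, p = i.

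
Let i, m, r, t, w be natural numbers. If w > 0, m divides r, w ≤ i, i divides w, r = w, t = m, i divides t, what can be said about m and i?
m = i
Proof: i divides w and w > 0, therefore i ≤ w. w ≤ i, so w = i. r = w, so r = i. m divides r, so m divides i. t = m and i divides t, hence i divides m. From m divides i, m = i.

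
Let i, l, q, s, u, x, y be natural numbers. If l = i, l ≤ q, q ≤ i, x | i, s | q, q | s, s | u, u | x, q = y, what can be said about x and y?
x = y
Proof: From l = i and l ≤ q, i ≤ q. Since q ≤ i, i = q. Since x | i, x | q. Since s | q and q | s, s = q. s | u and u | x, hence s | x. s = q, so q | x. Since x | q, x = q. Since q = y, x = y.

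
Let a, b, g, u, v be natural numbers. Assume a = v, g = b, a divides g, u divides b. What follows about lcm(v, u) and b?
lcm(v, u) divides b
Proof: From g = b and a divides g, a divides b. a = v, so v divides b. u divides b, so lcm(v, u) divides b.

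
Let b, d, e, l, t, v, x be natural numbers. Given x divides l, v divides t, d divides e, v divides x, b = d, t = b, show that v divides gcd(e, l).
From t = b and b = d, t = d. Since v divides t, v divides d. d divides e, so v divides e. v divides x and x divides l, therefore v divides l. From v divides e, v divides gcd(e, l).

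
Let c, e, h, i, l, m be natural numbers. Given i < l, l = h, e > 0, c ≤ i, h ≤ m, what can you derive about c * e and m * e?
c * e < m * e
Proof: l = h and i < l, so i < h. Since h ≤ m, i < m. Since c ≤ i, c < m. Because e > 0, c * e < m * e.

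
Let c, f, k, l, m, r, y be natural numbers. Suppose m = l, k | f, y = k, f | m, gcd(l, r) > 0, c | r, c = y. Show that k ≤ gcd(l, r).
Since k | f and f | m, k | m. Since m = l, k | l. c = y and c | r, thus y | r. y = k, so k | r. From k | l, k | gcd(l, r). Because gcd(l, r) > 0, k ≤ gcd(l, r).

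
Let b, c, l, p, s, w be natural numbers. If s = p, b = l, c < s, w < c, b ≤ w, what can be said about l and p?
l < p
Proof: b = l and b ≤ w, hence l ≤ w. s = p and c < s, so c < p. From w < c, w < p. l ≤ w, so l < p.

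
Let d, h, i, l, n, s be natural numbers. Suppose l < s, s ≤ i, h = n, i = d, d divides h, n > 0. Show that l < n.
i = d and s ≤ i, so s ≤ d. Since l < s, l < d. h = n and d divides h, therefore d divides n. From n > 0, d ≤ n. Since l < d, l < n.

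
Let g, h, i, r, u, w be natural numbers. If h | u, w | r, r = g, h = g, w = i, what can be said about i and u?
i | u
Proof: Because r = g and w | r, w | g. From w = i, i | g. h = g and h | u, therefore g | u. i | g, so i | u.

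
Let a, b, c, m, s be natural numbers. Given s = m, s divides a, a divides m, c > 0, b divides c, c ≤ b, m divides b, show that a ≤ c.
s = m and s divides a, so m divides a. a divides m, so m = a. b divides c and c > 0, hence b ≤ c. c ≤ b, so b = c. m divides b, so m divides c. Since c > 0, m ≤ c. From m = a, a ≤ c.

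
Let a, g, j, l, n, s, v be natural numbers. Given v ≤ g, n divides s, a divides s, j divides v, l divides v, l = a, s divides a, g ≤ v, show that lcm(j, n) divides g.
Since v ≤ g and g ≤ v, v = g. a divides s and s divides a, thus a = s. Since l = a, l = s. l divides v, so s divides v. From n divides s, n divides v. Since j divides v, lcm(j, n) divides v. v = g, so lcm(j, n) divides g.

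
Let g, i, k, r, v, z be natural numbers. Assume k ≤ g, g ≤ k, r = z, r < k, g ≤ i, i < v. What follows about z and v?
z < v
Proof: k ≤ g and g ≤ k, so k = g. r = z and r < k, hence z < k. From k = g, z < g. g ≤ i, so z < i. Since i < v, z < v.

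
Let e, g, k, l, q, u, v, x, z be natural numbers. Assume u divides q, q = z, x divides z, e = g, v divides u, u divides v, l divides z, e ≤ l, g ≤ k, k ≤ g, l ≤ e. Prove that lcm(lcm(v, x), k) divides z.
u divides v and v divides u, so u = v. q = z and u divides q, therefore u divides z. u = v, so v divides z. Since x divides z, lcm(v, x) divides z. g ≤ k and k ≤ g, hence g = k. Since e = g, e = k. l ≤ e and e ≤ l, so l = e. Since l divides z, e divides z. Since e = k, k divides z. Since lcm(v, x) divides z, lcm(lcm(v, x), k) divides z.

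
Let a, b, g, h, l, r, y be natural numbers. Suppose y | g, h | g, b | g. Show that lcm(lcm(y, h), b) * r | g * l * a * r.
y | g and h | g, hence lcm(y, h) | g. b | g, so lcm(lcm(y, h), b) | g. Then lcm(lcm(y, h), b) | g * l. Then lcm(lcm(y, h), b) | g * l * a. Then lcm(lcm(y, h), b) * r | g * l * a * r.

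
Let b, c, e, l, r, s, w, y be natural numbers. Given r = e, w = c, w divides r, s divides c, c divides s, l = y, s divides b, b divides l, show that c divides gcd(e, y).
From w = c and w divides r, c divides r. Because r = e, c divides e. Because s divides c and c divides s, s = c. From s divides b and b divides l, s divides l. Since l = y, s divides y. s = c, so c divides y. c divides e, so c divides gcd(e, y).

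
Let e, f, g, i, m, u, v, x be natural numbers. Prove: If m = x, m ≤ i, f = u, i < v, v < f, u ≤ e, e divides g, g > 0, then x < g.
i < v and v < f, thus i < f. Since f = u, i < u. Since u ≤ e, i < e. From m ≤ i, m < e. m = x, so x < e. e divides g and g > 0, therefore e ≤ g. Since x < e, x < g.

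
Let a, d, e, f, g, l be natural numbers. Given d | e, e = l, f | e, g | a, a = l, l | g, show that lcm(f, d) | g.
From a = l and g | a, g | l. l | g, so l = g. e = l, so e = g. f | e and d | e, hence lcm(f, d) | e. e = g, so lcm(f, d) | g.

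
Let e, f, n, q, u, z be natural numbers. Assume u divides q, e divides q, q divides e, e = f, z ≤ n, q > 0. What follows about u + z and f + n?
u + z ≤ f + n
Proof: q divides e and e divides q, hence q = e. e = f, so q = f. u divides q and q > 0, therefore u ≤ q. Since q = f, u ≤ f. Since z ≤ n, u + z ≤ f + n.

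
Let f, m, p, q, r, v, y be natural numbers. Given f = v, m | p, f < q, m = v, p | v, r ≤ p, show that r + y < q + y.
m = v and m | p, thus v | p. p | v, so v = p. f = v and f < q, hence v < q. From v = p, p < q. From r ≤ p, r < q. Then r + y < q + y.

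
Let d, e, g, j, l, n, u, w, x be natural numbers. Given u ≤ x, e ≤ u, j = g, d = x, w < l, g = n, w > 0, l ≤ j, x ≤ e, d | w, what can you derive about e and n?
e < n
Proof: e ≤ u and u ≤ x, thus e ≤ x. Since x ≤ e, x = e. Because d | w and w > 0, d ≤ w. From d = x, x ≤ w. From j = g and g = n, j = n. l ≤ j, so l ≤ n. w < l, so w < n. From x ≤ w, x < n. x = e, so e < n.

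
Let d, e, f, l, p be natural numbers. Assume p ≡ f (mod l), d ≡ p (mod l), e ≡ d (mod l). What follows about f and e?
f ≡ e (mod l)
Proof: e ≡ d (mod l) and d ≡ p (mod l), so e ≡ p (mod l). p ≡ f (mod l), so e ≡ f (mod l). Then f ≡ e (mod l).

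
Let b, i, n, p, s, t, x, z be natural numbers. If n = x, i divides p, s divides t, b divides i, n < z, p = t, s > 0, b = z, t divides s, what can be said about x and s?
x < s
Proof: n = x and n < z, so x < z. t divides s and s divides t, therefore t = s. Since p = t, p = s. Because b divides i and i divides p, b divides p. Since p = s, b divides s. Because b = z, z divides s. Because s > 0, z ≤ s. x < z, so x < s.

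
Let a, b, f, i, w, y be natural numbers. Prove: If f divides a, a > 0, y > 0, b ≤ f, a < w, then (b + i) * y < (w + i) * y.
f divides a and a > 0, hence f ≤ a. a < w, so f < w. Since b ≤ f, b < w. Then b + i < w + i. Because y > 0, by multiplying by a positive, (b + i) * y < (w + i) * y.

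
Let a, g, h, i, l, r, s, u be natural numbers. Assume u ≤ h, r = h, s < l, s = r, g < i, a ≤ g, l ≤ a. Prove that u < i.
s = r and r = h, thus s = h. s < l and l ≤ a, hence s < a. Since s = h, h < a. Because a ≤ g and g < i, a < i. Because h < a, h < i. Since u ≤ h, u < i.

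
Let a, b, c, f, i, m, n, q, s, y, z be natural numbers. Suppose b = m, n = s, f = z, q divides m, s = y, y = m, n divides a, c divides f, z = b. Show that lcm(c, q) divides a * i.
f = z and z = b, so f = b. Since b = m, f = m. From c divides f, c divides m. q divides m, so lcm(c, q) divides m. Because s = y and y = m, s = m. Since n = s and n divides a, s divides a. s = m, so m divides a. lcm(c, q) divides m, so lcm(c, q) divides a. Then lcm(c, q) divides a * i.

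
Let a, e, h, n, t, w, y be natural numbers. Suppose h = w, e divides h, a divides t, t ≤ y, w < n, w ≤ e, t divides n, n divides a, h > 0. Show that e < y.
e divides h and h > 0, thus e ≤ h. Since h = w, e ≤ w. From w ≤ e, w = e. n divides a and a divides t, thus n divides t. Since t divides n, n = t. w < n, so w < t. Since t ≤ y, w < y. Since w = e, e < y.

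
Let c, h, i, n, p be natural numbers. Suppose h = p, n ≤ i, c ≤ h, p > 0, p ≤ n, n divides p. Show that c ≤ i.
From h = p and c ≤ h, c ≤ p. n divides p and p > 0, therefore n ≤ p. p ≤ n, so n = p. n ≤ i, so p ≤ i. c ≤ p, so c ≤ i.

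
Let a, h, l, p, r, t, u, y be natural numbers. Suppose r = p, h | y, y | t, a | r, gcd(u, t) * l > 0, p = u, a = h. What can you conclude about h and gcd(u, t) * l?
h ≤ gcd(u, t) * l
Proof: a = h and a | r, therefore h | r. Since r = p, h | p. Since p = u, h | u. h | y and y | t, hence h | t. Since h | u, h | gcd(u, t). Then h | gcd(u, t) * l. gcd(u, t) * l > 0, so h ≤ gcd(u, t) * l.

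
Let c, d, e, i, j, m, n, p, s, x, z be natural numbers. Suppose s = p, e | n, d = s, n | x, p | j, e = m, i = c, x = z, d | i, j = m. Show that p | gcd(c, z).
d = s and d | i, thus s | i. s = p, so p | i. Since i = c, p | c. j = m and p | j, thus p | m. e | n and n | x, thus e | x. Because x = z, e | z. e = m, so m | z. Because p | m, p | z. p | c, so p | gcd(c, z).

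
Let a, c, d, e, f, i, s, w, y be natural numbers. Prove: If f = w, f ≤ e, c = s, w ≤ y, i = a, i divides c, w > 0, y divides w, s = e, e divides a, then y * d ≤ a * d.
y divides w and w > 0, so y ≤ w. w ≤ y, so w = y. f = w, so f = y. c = s and s = e, thus c = e. i = a and i divides c, thus a divides c. Since c = e, a divides e. Since e divides a, e = a. Because f ≤ e, f ≤ a. Since f = y, y ≤ a. By multiplying by a non-negative, y * d ≤ a * d.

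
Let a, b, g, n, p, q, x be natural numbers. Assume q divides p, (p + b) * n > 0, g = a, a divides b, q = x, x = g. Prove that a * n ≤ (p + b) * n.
x = g and g = a, so x = a. Since q = x and q divides p, x divides p. Since x = a, a divides p. Since a divides b, a divides p + b. Then a * n divides (p + b) * n. (p + b) * n > 0, so a * n ≤ (p + b) * n.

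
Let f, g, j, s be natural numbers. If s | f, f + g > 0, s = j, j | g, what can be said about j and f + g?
j ≤ f + g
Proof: s = j and s | f, hence j | f. j | g, so j | f + g. f + g > 0, so j ≤ f + g.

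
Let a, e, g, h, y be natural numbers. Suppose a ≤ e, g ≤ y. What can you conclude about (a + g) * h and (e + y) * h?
(a + g) * h ≤ (e + y) * h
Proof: Since a ≤ e and g ≤ y, a + g ≤ e + y. By multiplying by a non-negative, (a + g) * h ≤ (e + y) * h.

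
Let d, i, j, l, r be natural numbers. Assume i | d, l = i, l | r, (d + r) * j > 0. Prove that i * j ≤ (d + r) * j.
l = i and l | r, therefore i | r. Since i | d, i | d + r. Then i * j | (d + r) * j. (d + r) * j > 0, so i * j ≤ (d + r) * j.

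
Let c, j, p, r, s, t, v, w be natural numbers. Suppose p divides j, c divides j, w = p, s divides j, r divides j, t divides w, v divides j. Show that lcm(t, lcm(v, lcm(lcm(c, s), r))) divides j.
Because w = p and t divides w, t divides p. p divides j, so t divides j. c divides j and s divides j, so lcm(c, s) divides j. Because r divides j, lcm(lcm(c, s), r) divides j. Since v divides j, lcm(v, lcm(lcm(c, s), r)) divides j. t divides j, so lcm(t, lcm(v, lcm(lcm(c, s), r))) divides j.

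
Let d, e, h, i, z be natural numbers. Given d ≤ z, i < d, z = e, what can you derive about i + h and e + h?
i + h < e + h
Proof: i < d and d ≤ z, so i < z. z = e, so i < e. Then i + h < e + h.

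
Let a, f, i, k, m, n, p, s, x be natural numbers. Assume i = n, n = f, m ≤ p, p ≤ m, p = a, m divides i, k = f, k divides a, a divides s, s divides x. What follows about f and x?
f divides x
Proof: i = n and n = f, hence i = f. Since m ≤ p and p ≤ m, m = p. p = a, so m = a. Since m divides i, a divides i. i = f, so a divides f. k = f and k divides a, hence f divides a. Because a divides f, a = f. a divides s and s divides x, thus a divides x. Since a = f, f divides x.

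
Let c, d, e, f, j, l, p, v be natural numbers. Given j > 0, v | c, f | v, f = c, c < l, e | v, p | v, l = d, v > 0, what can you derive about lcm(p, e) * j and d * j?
lcm(p, e) * j < d * j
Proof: f = c and f | v, hence c | v. v | c, so v = c. From p | v and e | v, lcm(p, e) | v. Since v > 0, lcm(p, e) ≤ v. From v = c, lcm(p, e) ≤ c. l = d and c < l, thus c < d. lcm(p, e) ≤ c, so lcm(p, e) < d. Since j > 0, lcm(p, e) * j < d * j.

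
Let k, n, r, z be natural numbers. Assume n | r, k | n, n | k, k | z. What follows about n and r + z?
n | r + z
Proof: k | n and n | k, therefore k = n. k | z, so n | z. n | r, so n | r + z.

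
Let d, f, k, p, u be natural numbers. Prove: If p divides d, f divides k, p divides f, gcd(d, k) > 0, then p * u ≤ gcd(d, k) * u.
p divides f and f divides k, so p divides k. Since p divides d, p divides gcd(d, k). Because gcd(d, k) > 0, p ≤ gcd(d, k). By multiplying by a non-negative, p * u ≤ gcd(d, k) * u.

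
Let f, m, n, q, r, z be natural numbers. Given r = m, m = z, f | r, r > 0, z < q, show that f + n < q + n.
From r = m and m = z, r = z. f | r and r > 0, therefore f ≤ r. Since r = z, f ≤ z. Since z < q, f < q. Then f + n < q + n.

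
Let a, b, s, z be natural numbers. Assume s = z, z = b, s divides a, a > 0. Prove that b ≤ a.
Since s = z and z = b, s = b. s divides a and a > 0, thus s ≤ a. Since s = b, b ≤ a.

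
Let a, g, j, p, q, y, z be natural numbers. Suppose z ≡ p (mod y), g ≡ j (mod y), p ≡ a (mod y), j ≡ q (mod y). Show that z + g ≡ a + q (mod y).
z ≡ p (mod y) and p ≡ a (mod y), thus z ≡ a (mod y). g ≡ j (mod y) and j ≡ q (mod y), hence g ≡ q (mod y). Using z ≡ a (mod y), by adding congruences, z + g ≡ a + q (mod y).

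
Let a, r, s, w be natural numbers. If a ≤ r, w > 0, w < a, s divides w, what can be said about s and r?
s < r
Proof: s divides w and w > 0, hence s ≤ w. Since w < a and a ≤ r, w < r. s ≤ w, so s < r.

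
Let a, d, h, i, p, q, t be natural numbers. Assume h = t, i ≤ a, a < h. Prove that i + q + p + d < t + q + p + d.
i ≤ a and a < h, so i < h. h = t, so i < t. Then i + q < t + q. Then i + q + p < t + q + p. Then i + q + p + d < t + q + p + d.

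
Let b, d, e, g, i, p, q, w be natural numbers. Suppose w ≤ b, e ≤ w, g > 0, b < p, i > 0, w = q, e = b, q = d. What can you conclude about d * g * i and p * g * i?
d * g * i < p * g * i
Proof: Because w = q and q = d, w = d. From e = b and e ≤ w, b ≤ w. Because w ≤ b, b = w. b < p, so w < p. w = d, so d < p. g > 0, so d * g < p * g. i > 0, so d * g * i < p * g * i.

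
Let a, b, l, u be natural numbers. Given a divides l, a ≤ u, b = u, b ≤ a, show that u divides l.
b = u and b ≤ a, hence u ≤ a. a ≤ u, so a = u. a divides l, so u divides l.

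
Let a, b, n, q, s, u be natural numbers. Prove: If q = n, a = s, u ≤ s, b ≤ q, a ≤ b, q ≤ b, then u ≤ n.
b ≤ q and q ≤ b, therefore b = q. q = n, so b = n. a = s and a ≤ b, so s ≤ b. Since u ≤ s, u ≤ b. b = n, so u ≤ n.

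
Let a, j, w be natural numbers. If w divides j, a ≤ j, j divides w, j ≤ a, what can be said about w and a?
w = a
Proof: a ≤ j and j ≤ a, thus a = j. From j divides w and w divides j, j = w. a = j, so a = w. Then w = a.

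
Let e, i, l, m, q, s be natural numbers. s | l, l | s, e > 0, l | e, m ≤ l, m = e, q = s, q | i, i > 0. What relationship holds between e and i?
e ≤ i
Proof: s | l and l | s, hence s = l. q = s, so q = l. Because l | e and e > 0, l ≤ e. Since m = e and m ≤ l, e ≤ l. l ≤ e, so l = e. q = l, so q = e. Because q | i and i > 0, q ≤ i. Since q = e, e ≤ i.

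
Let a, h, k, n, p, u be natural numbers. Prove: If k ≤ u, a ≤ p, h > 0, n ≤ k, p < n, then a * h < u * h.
Since a ≤ p and p < n, a < n. Since n ≤ k, a < k. k ≤ u, so a < u. Since h > 0, by multiplying by a positive, a * h < u * h.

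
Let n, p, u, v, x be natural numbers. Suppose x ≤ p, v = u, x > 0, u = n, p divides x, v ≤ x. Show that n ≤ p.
Because p divides x and x > 0, p ≤ x. Because x ≤ p, x = p. Because v = u and u = n, v = n. Since v ≤ x, n ≤ x. From x = p, n ≤ p.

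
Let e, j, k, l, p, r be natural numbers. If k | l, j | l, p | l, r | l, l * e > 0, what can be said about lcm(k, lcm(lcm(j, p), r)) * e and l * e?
lcm(k, lcm(lcm(j, p), r)) * e ≤ l * e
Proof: j | l and p | l, thus lcm(j, p) | l. Since r | l, lcm(lcm(j, p), r) | l. k | l, so lcm(k, lcm(lcm(j, p), r)) | l. Then lcm(k, lcm(lcm(j, p), r)) * e | l * e. l * e > 0, so lcm(k, lcm(lcm(j, p), r)) * e ≤ l * e.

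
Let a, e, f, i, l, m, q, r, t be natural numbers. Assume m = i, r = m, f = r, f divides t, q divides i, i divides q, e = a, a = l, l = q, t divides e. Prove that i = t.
f = r and f divides t, thus r divides t. Since r = m, m divides t. m = i, so i divides t. q divides i and i divides q, thus q = i. e = a and a = l, so e = l. From l = q, e = q. Since t divides e, t divides q. From q = i, t divides i. i divides t, so i = t.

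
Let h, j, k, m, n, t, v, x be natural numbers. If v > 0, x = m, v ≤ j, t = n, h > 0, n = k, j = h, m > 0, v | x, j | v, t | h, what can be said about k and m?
k ≤ m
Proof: t = n and t | h, therefore n | h. h > 0, so n ≤ h. n = k, so k ≤ h. Since j | v and v > 0, j ≤ v. v ≤ j, so v = j. j = h, so v = h. x = m and v | x, therefore v | m. v = h, so h | m. Since m > 0, h ≤ m. k ≤ h, so k ≤ m.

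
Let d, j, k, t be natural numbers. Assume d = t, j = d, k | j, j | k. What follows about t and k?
t = k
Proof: k | j and j | k, thus k = j. Since j = d, k = d. Because d = t, k = t. Then t = k.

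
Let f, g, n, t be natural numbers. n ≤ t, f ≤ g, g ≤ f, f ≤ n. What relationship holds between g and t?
g ≤ t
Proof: f ≤ g and g ≤ f, so f = g. f ≤ n and n ≤ t, so f ≤ t. f = g, so g ≤ t.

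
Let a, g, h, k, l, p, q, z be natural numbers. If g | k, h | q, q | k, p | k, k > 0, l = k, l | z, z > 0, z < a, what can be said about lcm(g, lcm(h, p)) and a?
lcm(g, lcm(h, p)) < a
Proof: Because h | q and q | k, h | k. Since p | k, lcm(h, p) | k. Since g | k, lcm(g, lcm(h, p)) | k. k > 0, so lcm(g, lcm(h, p)) ≤ k. l | z and z > 0, so l ≤ z. Because z < a, l < a. l = k, so k < a. Since lcm(g, lcm(h, p)) ≤ k, lcm(g, lcm(h, p)) < a.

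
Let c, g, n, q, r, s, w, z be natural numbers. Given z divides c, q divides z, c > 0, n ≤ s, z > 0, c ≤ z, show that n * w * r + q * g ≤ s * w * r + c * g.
n ≤ s. By multiplying by a non-negative, n * w ≤ s * w. By multiplying by a non-negative, n * w * r ≤ s * w * r. From z divides c and c > 0, z ≤ c. c ≤ z, so z = c. q divides z and z > 0, so q ≤ z. z = c, so q ≤ c. By multiplying by a non-negative, q * g ≤ c * g. From n * w * r ≤ s * w * r, n * w * r + q * g ≤ s * w * r + c * g.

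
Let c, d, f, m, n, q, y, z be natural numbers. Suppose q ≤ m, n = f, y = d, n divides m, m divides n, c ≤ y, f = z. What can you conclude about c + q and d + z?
c + q ≤ d + z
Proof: Since y = d and c ≤ y, c ≤ d. Since m divides n and n divides m, m = n. Since n = f, m = f. f = z, so m = z. Since q ≤ m, q ≤ z. Because c ≤ d, c + q ≤ d + z.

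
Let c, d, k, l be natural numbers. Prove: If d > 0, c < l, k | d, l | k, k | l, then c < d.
From k | l and l | k, k = l. Since k | d, l | d. Since d > 0, l ≤ d. From c < l, c < d.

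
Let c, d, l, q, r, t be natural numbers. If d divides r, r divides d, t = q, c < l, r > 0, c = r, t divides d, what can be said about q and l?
q < l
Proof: Because d divides r and r divides d, d = r. Because t = q and t divides d, q divides d. Since d = r, q divides r. r > 0, so q ≤ r. Because c = r and c < l, r < l. Because q ≤ r, q < l.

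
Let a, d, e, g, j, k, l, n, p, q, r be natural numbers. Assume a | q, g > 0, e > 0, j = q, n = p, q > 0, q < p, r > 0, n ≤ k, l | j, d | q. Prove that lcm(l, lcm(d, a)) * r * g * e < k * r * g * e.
From j = q and l | j, l | q. d | q and a | q, hence lcm(d, a) | q. From l | q, lcm(l, lcm(d, a)) | q. q > 0, so lcm(l, lcm(d, a)) ≤ q. n = p and n ≤ k, thus p ≤ k. Because q < p, q < k. Because lcm(l, lcm(d, a)) ≤ q, lcm(l, lcm(d, a)) < k. r > 0, so lcm(l, lcm(d, a)) * r < k * r. g > 0, so lcm(l, lcm(d, a)) * r * g < k * r * g. e > 0, so lcm(l, lcm(d, a)) * r * g * e < k * r * g * e.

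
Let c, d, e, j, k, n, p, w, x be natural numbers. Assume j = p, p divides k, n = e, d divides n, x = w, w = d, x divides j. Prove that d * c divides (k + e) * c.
x = w and w = d, so x = d. Since x divides j, d divides j. Because j = p, d divides p. From p divides k, d divides k. n = e and d divides n, thus d divides e. d divides k, so d divides k + e. Then d * c divides (k + e) * c.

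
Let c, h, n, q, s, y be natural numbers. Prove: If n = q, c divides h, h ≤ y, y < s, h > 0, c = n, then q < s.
c = n and c divides h, hence n divides h. h > 0, so n ≤ h. Since h ≤ y, n ≤ y. Because n = q, q ≤ y. Since y < s, q < s.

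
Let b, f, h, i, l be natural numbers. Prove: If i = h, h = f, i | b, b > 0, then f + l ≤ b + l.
i = h and h = f, therefore i = f. From i | b and b > 0, i ≤ b. Since i = f, f ≤ b. Then f + l ≤ b + l.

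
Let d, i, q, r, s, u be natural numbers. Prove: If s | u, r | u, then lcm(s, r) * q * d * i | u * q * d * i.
From s | u and r | u, lcm(s, r) | u. Then lcm(s, r) * q | u * q. Then lcm(s, r) * q * d | u * q * d. Then lcm(s, r) * q * d * i | u * q * d * i.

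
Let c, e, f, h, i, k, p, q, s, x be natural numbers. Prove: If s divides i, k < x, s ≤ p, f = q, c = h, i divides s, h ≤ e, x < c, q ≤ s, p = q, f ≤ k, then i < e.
Since p = q and s ≤ p, s ≤ q. Since q ≤ s, q = s. f = q, so f = s. Because s divides i and i divides s, s = i. Since f = s, f = i. k < x and x < c, thus k < c. Since c = h, k < h. h ≤ e, so k < e. Since f ≤ k, f < e. Since f = i, i < e.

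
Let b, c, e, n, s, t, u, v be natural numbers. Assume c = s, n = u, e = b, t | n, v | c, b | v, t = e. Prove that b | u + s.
Because t = e and e = b, t = b. n = u and t | n, hence t | u. Since t = b, b | u. Since b | v and v | c, b | c. Since c = s, b | s. b | u, so b | u + s.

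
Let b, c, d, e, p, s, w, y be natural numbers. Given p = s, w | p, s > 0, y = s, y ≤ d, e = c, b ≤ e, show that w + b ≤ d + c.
Because p = s and w | p, w | s. Since s > 0, w ≤ s. Because y = s and y ≤ d, s ≤ d. Since w ≤ s, w ≤ d. e = c and b ≤ e, therefore b ≤ c. w ≤ d, so w + b ≤ d + c.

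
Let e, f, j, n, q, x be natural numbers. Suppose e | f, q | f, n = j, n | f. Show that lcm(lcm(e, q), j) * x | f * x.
e | f and q | f, therefore lcm(e, q) | f. n = j and n | f, so j | f. lcm(e, q) | f, so lcm(lcm(e, q), j) | f. Then lcm(lcm(e, q), j) * x | f * x.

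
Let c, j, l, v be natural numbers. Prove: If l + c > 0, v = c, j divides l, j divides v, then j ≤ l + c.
v = c and j divides v, so j divides c. Since j divides l, j divides l + c. l + c > 0, so j ≤ l + c.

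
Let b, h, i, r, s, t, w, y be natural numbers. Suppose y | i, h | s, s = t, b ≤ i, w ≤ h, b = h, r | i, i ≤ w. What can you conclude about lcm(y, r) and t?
lcm(y, r) | t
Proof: From y | i and r | i, lcm(y, r) | i. From b = h and b ≤ i, h ≤ i. From i ≤ w and w ≤ h, i ≤ h. Since h ≤ i, h = i. h | s, so i | s. Because s = t, i | t. Since lcm(y, r) | i, lcm(y, r) | t.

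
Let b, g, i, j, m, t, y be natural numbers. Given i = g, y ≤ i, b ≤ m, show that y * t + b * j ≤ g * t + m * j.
i = g and y ≤ i, therefore y ≤ g. By multiplying by a non-negative, y * t ≤ g * t. b ≤ m. By multiplying by a non-negative, b * j ≤ m * j. Since y * t ≤ g * t, y * t + b * j ≤ g * t + m * j.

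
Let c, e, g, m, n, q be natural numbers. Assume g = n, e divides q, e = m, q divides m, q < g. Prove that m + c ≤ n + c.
e = m and e divides q, thus m divides q. Since q divides m, q = m. g = n and q < g, hence q < n. q = m, so m < n. Then m + c < n + c. Then m + c ≤ n + c.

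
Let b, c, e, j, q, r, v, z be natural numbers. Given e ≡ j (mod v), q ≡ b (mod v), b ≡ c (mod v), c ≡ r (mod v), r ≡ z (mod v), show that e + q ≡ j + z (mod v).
q ≡ b (mod v) and b ≡ c (mod v), so q ≡ c (mod v). c ≡ r (mod v), so q ≡ r (mod v). r ≡ z (mod v), so q ≡ z (mod v). Since e ≡ j (mod v), e + q ≡ j + z (mod v).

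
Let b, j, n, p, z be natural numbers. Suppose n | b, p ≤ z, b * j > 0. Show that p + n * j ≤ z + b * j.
Because n | b, n * j | b * j. Since b * j > 0, n * j ≤ b * j. p ≤ z, so p + n * j ≤ z + b * j.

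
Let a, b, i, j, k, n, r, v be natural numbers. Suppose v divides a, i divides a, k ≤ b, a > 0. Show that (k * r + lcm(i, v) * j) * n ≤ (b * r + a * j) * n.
Since k ≤ b, by multiplying by a non-negative, k * r ≤ b * r. Since i divides a and v divides a, lcm(i, v) divides a. a > 0, so lcm(i, v) ≤ a. By multiplying by a non-negative, lcm(i, v) * j ≤ a * j. Since k * r ≤ b * r, k * r + lcm(i, v) * j ≤ b * r + a * j. By multiplying by a non-negative, (k * r + lcm(i, v) * j) * n ≤ (b * r + a * j) * n.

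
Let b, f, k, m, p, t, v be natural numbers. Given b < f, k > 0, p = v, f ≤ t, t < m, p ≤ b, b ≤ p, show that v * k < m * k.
b ≤ p and p ≤ b, hence b = p. b < f and f ≤ t, thus b < t. Since b = p, p < t. Since t < m, p < m. From p = v, v < m. k > 0, so v * k < m * k.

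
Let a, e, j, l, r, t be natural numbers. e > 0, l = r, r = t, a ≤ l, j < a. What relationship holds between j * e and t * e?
j * e < t * e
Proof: Because l = r and r = t, l = t. Because a ≤ l, a ≤ t. From j < a, j < t. Combined with e > 0, by multiplying by a positive, j * e < t * e.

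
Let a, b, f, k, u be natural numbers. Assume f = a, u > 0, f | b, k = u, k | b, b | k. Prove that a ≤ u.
Because b | k and k | b, b = k. Because k = u, b = u. Since f | b, f | u. Since f = a, a | u. From u > 0, a ≤ u.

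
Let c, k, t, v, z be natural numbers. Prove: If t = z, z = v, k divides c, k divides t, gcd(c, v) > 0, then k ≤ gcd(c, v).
t = z and z = v, therefore t = v. Since k divides t, k divides v. Since k divides c, k divides gcd(c, v). Since gcd(c, v) > 0, k ≤ gcd(c, v).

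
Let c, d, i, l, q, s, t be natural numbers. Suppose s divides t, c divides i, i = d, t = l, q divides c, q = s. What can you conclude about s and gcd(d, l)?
s divides gcd(d, l)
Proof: Since q = s and q divides c, s divides c. i = d and c divides i, therefore c divides d. From s divides c, s divides d. Since t = l and s divides t, s divides l. Since s divides d, s divides gcd(d, l).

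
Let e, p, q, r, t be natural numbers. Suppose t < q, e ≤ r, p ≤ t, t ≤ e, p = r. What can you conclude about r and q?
r < q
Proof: Since t ≤ e and e ≤ r, t ≤ r. p = r and p ≤ t, hence r ≤ t. t ≤ r, so t = r. t < q, so r < q.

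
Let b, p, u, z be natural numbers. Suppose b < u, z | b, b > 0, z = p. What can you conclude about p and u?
p < u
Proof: Because z = p and z | b, p | b. Because b > 0, p ≤ b. Since b < u, p < u.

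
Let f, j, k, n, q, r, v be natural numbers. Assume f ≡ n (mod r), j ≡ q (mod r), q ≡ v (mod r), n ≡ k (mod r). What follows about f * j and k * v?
f * j ≡ k * v (mod r)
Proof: Because f ≡ n (mod r) and n ≡ k (mod r), f ≡ k (mod r). j ≡ q (mod r) and q ≡ v (mod r), therefore j ≡ v (mod r). Combined with f ≡ k (mod r), by multiplying congruences, f * j ≡ k * v (mod r).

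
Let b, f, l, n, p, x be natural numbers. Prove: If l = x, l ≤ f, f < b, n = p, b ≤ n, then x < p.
From l = x and l ≤ f, x ≤ f. f < b, so x < b. n = p and b ≤ n, so b ≤ p. x < b, so x < p.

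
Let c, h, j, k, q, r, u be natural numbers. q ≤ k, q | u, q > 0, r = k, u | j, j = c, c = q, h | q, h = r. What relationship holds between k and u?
k = u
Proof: j = c and u | j, hence u | c. Since c = q, u | q. Because q | u, u = q. h = r and r = k, thus h = k. h | q, so k | q. q > 0, so k ≤ q. q ≤ k, so q = k. Since u = q, u = k. Then k = u.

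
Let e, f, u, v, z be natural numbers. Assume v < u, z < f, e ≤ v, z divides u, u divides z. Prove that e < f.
u divides z and z divides u, thus u = z. v < u, so v < z. e ≤ v, so e < z. Since z < f, e < f.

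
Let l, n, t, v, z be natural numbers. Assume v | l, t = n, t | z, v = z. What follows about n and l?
n | l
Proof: v = z and v | l, so z | l. t | z, so t | l. Since t = n, n | l.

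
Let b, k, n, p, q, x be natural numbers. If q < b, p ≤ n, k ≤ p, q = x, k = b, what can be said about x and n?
x < n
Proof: From q = x and q < b, x < b. k = b and k ≤ p, so b ≤ p. p ≤ n, so b ≤ n. x < b, so x < n.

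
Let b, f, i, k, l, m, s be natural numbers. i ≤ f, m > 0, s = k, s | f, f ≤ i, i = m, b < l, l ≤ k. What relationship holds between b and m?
b < m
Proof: Because b < l and l ≤ k, b < k. From f ≤ i and i ≤ f, f = i. Since i = m, f = m. s | f, so s | m. Since s = k, k | m. m > 0, so k ≤ m. Since b < k, b < m.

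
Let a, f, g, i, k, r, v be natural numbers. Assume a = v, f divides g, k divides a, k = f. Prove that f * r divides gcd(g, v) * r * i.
Because a = v and k divides a, k divides v. k = f, so f divides v. f divides g, so f divides gcd(g, v). Then f * r divides gcd(g, v) * r. Then f * r divides gcd(g, v) * r * i.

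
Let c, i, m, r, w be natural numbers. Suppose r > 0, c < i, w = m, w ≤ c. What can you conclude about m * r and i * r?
m * r < i * r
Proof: Since w ≤ c and c < i, w < i. w = m, so m < i. Combining with r > 0, by multiplying by a positive, m * r < i * r.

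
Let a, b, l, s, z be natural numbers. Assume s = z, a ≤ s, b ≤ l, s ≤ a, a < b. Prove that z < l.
a ≤ s and s ≤ a, thus a = s. s = z, so a = z. Because a < b and b ≤ l, a < l. From a = z, z < l.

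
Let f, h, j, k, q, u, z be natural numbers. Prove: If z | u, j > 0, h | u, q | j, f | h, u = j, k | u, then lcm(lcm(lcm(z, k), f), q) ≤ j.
Since z | u and k | u, lcm(z, k) | u. Because f | h and h | u, f | u. Since lcm(z, k) | u, lcm(lcm(z, k), f) | u. u = j, so lcm(lcm(z, k), f) | j. q | j, so lcm(lcm(lcm(z, k), f), q) | j. Because j > 0, lcm(lcm(lcm(z, k), f), q) ≤ j.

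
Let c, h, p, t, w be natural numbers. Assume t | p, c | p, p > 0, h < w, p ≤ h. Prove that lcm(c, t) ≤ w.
c | p and t | p, thus lcm(c, t) | p. p > 0, so lcm(c, t) ≤ p. p ≤ h, so lcm(c, t) ≤ h. Since h < w, lcm(c, t) < w. Then lcm(c, t) ≤ w.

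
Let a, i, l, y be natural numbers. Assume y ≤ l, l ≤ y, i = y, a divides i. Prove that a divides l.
y ≤ l and l ≤ y, hence y = l. From i = y and a divides i, a divides y. y = l, so a divides l.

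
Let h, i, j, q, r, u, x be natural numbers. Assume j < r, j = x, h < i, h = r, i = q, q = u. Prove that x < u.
Since j = x and j < r, x < r. i = q and q = u, hence i = u. h = r and h < i, therefore r < i. Since i = u, r < u. x < r, so x < u.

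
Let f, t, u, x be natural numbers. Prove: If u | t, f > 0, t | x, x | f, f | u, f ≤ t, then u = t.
t | x and x | f, hence t | f. Since f > 0, t ≤ f. Since f ≤ t, f = t. f | u, so t | u. u | t, so u = t.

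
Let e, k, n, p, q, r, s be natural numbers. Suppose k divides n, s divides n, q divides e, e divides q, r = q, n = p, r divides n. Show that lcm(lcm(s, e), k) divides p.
q divides e and e divides q, hence q = e. r = q, so r = e. Since r divides n, e divides n. s divides n, so lcm(s, e) divides n. k divides n, so lcm(lcm(s, e), k) divides n. Since n = p, lcm(lcm(s, e), k) divides p.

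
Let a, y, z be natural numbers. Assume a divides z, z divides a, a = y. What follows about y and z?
y = z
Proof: z divides a and a divides z, hence z = a. Since a = y, z = y. Then y = z.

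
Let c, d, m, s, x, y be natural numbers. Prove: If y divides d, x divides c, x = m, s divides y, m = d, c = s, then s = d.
Since s divides y and y divides d, s divides d. x = m and m = d, so x = d. From c = s and x divides c, x divides s. Since x = d, d divides s. Because s divides d, s = d.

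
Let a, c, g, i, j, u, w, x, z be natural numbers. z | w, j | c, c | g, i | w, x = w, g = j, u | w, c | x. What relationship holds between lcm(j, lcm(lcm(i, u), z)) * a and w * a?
lcm(j, lcm(lcm(i, u), z)) * a | w * a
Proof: g = j and c | g, therefore c | j. j | c, so c = j. Since x = w and c | x, c | w. c = j, so j | w. i | w and u | w, so lcm(i, u) | w. Since z | w, lcm(lcm(i, u), z) | w. Because j | w, lcm(j, lcm(lcm(i, u), z)) | w. Then lcm(j, lcm(lcm(i, u), z)) * a | w * a.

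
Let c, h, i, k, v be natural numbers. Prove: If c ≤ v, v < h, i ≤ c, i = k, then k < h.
From i ≤ c and c ≤ v, i ≤ v. v < h, so i < h. Since i = k, k < h.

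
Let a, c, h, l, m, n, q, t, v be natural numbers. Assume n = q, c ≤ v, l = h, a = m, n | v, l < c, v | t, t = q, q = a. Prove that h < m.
Since q = a and a = m, q = m. l = h and l < c, thus h < c. From t = q and v | t, v | q. Because n = q and n | v, q | v. Since v | q, v = q. c ≤ v, so c ≤ q. From h < c, h < q. q = m, so h < m.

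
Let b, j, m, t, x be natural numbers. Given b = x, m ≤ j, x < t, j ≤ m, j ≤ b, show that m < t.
Because j ≤ m and m ≤ j, j = m. Because b = x and j ≤ b, j ≤ x. Because x < t, j < t. Since j = m, m < t.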